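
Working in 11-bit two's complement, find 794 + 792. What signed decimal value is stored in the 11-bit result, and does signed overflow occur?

794 → 01100011010
792 → 01100011000
  01100011010
+ 01100011000
= 11000110010
Result 11000110010: MSB = 1 → 1586 − 2048 = -462.
Both addends are non-negative but the stored result is negative: signed overflow. The true value 794 + 792 = 1586 lies outside [-1024, 1023].

-462; overflow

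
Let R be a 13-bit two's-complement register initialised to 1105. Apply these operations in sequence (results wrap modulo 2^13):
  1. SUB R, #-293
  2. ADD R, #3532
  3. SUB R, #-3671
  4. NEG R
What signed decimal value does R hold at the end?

-409

Start: R = 1105 = 0010001010001.
R = 1105 − (-293) = 1398 = 0010101110110
R = 1398 + 3532 = 4930; wraps to -3262 = 1001101000010
R = -3262 − (-3671) = 409 = 0000110011001
R = −(409) = -409 = 1111001100111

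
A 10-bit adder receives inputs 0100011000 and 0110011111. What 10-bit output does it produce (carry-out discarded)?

  0100011000
+ 0110011111
= 1010110111

1010110111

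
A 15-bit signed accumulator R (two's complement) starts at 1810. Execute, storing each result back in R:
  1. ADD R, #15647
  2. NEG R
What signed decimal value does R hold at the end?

15311

Start: R = 1810 = 000011100010010.
R = 1810 + 15647 = 17457; wraps to -15311 = 100010000110001
R = −(-15311) = 15311 = 011101111001111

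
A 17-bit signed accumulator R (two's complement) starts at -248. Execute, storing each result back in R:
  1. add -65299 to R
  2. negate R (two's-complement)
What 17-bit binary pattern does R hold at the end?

10000000000001011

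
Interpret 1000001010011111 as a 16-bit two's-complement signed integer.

MSB is 1, so the value is negative.
Unsigned reading: 33439. Subtract 2^16 = 65536: 33439 − 65536 = -32097.

-32097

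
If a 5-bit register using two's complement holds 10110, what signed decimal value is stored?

MSB is 1, so the value is negative.
Invert: 01001. Add 1: 01010 = 10. So the value is −10.

-10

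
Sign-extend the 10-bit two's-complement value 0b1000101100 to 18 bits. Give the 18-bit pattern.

MSB of 1000101100 is 1; replicate it into the new high bits.
11111111|1000101100 → 111111111000101100 (still -468).

111111111000101100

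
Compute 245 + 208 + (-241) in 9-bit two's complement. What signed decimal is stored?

245 + 208 = 453 → wraps to -59 (111000101)
-59 + (-241) = -300 → wraps to 212 (011010100)

212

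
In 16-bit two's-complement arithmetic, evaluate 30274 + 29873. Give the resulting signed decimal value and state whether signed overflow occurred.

30274 → 0111011001000010
29873 → 0111010010110001
  0111011001000010
+ 0111010010110001
= 1110101011110011
Result 1110101011110011: MSB = 1 → 60147 − 65536 = -5389.
Both addends are non-negative but the stored result is negative: signed overflow. The true value 30274 + 29873 = 60147 lies outside [-32768, 32767].

-5389; overflow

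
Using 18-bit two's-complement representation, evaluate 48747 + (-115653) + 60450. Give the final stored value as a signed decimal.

-6456

48747 + (-115653) = -66906 (101111101010100110)
-66906 + 60450 = -6456 (111110011011001000)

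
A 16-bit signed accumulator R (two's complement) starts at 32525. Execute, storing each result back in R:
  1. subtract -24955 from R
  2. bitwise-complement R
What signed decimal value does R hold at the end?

Start: R = 32525 = 0111111100001101.
R = 32525 − (-24955) = 57480; wraps to -8056 = 1110000010001000
R = NOT 1110000010001000 = 0001111101110111 = 8055

8055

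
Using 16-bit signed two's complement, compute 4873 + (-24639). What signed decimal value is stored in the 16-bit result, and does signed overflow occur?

4873 → 0001001100001001
-24639 → 1001111111000001
  0001001100001001
+ 1001111111000001
= 1011001011001010
Result 1011001011001010: MSB = 1 → 45770 − 65536 = -19766.
Addends have opposite signs, so signed overflow cannot occur.

-19766; no overflow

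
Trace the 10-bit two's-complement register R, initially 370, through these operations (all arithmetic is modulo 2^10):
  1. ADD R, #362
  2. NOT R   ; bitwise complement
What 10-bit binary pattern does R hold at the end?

Start: R = 370 = 0101110010.
R = 370 + 362 = 732; wraps to -292 = 1011011100
R = NOT 1011011100 = 0100100011 = 291

0100100011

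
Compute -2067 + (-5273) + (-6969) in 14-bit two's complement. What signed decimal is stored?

2075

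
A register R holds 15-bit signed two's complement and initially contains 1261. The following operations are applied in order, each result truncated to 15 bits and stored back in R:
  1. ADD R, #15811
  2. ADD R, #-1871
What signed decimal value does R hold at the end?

15201

Start: R = 1261 = 000010011101101.
R = 1261 + 15811 = 17072; wraps to -15696 = 100001010110000
R = -15696 + (-1871) = -17567; wraps to 15201 = 011101101100001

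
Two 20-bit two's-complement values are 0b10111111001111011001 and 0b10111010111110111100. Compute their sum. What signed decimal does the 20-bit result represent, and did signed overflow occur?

500629; overflow

0b10111111001111011001 → 10111111001111011001 = -265255 (signed)
0b10111010111110111100 → 10111010111110111100 = -282692 (signed)
  10111111001111011001
+ 10111010111110111100
= 01111010001110010101  (discard carry-out 1)
Result 01111010001110010101: MSB = 0 → value 500629.
Both addends are negative but the stored result is non-negative: signed overflow. The true value -265255 + (-282692) = -547947 lies outside [-524288, 524287].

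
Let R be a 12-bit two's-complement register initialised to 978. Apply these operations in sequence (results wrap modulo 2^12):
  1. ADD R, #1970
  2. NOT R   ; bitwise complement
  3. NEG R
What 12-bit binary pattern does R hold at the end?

Start: R = 978 = 001111010010.
R = 978 + 1970 = 2948; wraps to -1148 = 101110000100
R = NOT 101110000100 = 010001111011 = 1147
R = −(1147) = -1147 = 101110000101

101110000101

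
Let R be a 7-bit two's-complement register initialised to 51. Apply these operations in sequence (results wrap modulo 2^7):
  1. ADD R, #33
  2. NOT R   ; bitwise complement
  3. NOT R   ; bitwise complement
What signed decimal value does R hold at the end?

-44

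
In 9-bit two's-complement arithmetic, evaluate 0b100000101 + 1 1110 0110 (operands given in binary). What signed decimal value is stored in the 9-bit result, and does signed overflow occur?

0b100000101 → 100000101 = -251 (signed)
1 1110 0110 → 111100110 = -26 (signed)
  100000101
+ 111100110
= 011101011  (discard carry-out 1)
Result 011101011: MSB = 0 → value 235.
Both addends are negative but the stored result is non-negative: signed overflow. The true value -251 + (-26) = -277 lies outside [-256, 255].

235; overflow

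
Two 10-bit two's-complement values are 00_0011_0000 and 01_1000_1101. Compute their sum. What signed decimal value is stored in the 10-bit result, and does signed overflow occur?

00_0011_0000 → 0000110000 = 48 (signed)
01_1000_1101 → 0110001101 = 397 (signed)
  0000110000
+ 0110001101
= 0110111101
Result 0110111101: MSB = 0 → value 445.
Both addends are non-negative and so is the stored result: no signed overflow.

445; no overflow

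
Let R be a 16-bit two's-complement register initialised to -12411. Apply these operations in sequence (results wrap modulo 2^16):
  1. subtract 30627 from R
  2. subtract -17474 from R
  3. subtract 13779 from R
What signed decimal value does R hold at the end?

Start: R = -12411 = 1100111110000101.
R = -12411 − 30627 = -43038; wraps to 22498 = 0101011111100010
R = 22498 − (-17474) = 39972; wraps to -25564 = 1001110000100100
R = -25564 − 13779 = -39343; wraps to 26193 = 0110011001010001

26193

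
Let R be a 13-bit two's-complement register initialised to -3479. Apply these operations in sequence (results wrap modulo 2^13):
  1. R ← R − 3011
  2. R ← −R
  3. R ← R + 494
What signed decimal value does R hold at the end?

Start: R = -3479 = 1001001101001.
R = -3479 − 3011 = -6490; wraps to 1702 = 0011010100110
R = −(1702) = -1702 = 1100101011010
R = -1702 + 494 = -1208 = 1101101001000

-1208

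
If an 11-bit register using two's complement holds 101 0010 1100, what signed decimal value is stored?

MSB is 1, so the value is negative.
Unsigned reading: 1324. Subtract 2^11 = 2048: 1324 − 2048 = -724.

-724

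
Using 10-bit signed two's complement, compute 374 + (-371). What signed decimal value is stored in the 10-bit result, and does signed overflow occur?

374 → 0101110110
-371 → 1010001101
  0101110110
+ 1010001101
= 0000000011  (discard carry-out 1)
Result 0000000011: MSB = 0 → value 3.
Addends have opposite signs, so signed overflow cannot occur.

3; no overflow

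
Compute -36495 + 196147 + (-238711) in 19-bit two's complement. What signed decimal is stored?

-36495 + 196147 = 159652 (0100110111110100100)
159652 + (-238711) = -79059 (1101100101100101101)

-79059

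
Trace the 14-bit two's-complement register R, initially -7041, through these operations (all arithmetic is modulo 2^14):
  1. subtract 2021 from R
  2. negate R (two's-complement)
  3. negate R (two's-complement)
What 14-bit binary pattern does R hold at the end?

01110010011010

Start: R = -7041 = 10010001111111.
R = -7041 − 2021 = -9062; wraps to 7322 = 01110010011010
R = −(7322) = -7322 = 10001101100110
R = −(-7322) = 7322 = 01110010011010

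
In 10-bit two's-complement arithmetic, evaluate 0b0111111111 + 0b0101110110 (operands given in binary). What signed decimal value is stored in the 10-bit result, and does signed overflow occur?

-139; overflow

0b0111111111 → 0111111111 = 511 (signed)
0b0101110110 → 0101110110 = 374 (signed)
  0111111111
+ 0101110110
= 1101110101
Result 1101110101: MSB = 1 → 885 − 1024 = -139.
Both addends are non-negative but the stored result is negative: signed overflow. The true value 511 + 374 = 885 lies outside [-512, 511].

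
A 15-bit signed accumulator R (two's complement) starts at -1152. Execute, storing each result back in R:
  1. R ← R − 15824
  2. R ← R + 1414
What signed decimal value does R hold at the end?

Start: R = -1152 = 111101110000000.
R = -1152 − 15824 = -16976; wraps to 15792 = 011110110110000
R = 15792 + 1414 = 17206; wraps to -15562 = 100001100110110

-15562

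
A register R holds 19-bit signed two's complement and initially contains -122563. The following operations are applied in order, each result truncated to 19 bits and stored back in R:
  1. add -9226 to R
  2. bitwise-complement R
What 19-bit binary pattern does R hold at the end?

0100000001011001100

Start: R = -122563 = 1100010000100111101.
R = -122563 + (-9226) = -131789 = 1011111110100110011
R = NOT 1011111110100110011 = 0100000001011001100 = 131788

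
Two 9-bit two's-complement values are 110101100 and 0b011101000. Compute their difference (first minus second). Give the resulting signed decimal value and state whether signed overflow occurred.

110101100 = -84 (signed)
0b011101000 → 011101000 = 232 (signed)
Subtract via negate-and-add: invert 011101000 + 1 = 100011000 (i.e. -232).
  110101100
+ 100011000
= 011000100  (discard carry-out 1)
Result 011000100: MSB = 0 → value 196.
Both addends (after negating the subtrahend) are negative but the stored result is non-negative: signed overflow. The true value -84 − 232 = -316 lies outside [-256, 255].

196; overflow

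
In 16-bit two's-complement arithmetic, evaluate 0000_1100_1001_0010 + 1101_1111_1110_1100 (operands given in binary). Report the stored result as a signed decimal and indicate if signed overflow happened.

0000_1100_1001_0010 → 0000110010010010 = 3218 (signed)
1101_1111_1110_1100 → 1101111111101100 = -8212 (signed)
  0000110010010010
+ 1101111111101100
= 1110110001111110
Result 1110110001111110: MSB = 1 → 60542 − 65536 = -4994.
Addends have opposite signs, so signed overflow cannot occur.

-4994; no overflow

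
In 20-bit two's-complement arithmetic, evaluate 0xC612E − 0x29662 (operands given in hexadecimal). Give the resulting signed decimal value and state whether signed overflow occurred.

-406836; no overflow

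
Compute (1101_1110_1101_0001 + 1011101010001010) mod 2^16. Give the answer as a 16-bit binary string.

  1101111011010001
+ 1011101010001010
= 1001100101011011  (discard carry-out 1)

1001100101011011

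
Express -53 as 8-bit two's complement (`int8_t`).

11001011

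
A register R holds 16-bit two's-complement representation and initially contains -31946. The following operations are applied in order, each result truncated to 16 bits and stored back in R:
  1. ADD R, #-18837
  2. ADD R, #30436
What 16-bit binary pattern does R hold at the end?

1011000010000101

Start: R = -31946 = 1000001100110110.
R = -31946 + (-18837) = -50783; wraps to 14753 = 0011100110100001
R = 14753 + 30436 = 45189; wraps to -20347 = 1011000010000101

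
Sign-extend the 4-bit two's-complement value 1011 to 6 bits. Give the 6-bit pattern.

111011

MSB of 1011 is 1; replicate it into the new high bits.
11|1011 → 111011 (still -5).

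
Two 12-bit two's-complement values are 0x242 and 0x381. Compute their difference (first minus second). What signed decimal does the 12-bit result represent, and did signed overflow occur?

-319; no overflow

0x242 = 001001000010 = 578 (signed)
0x381 = 001110000001 = 897 (signed)
Subtract via negate-and-add: invert 001110000001 + 1 = 110001111111 (i.e. -897).
  001001000010
+ 110001111111
= 111011000001
Result 111011000001: MSB = 1 → 3777 − 4096 = -319.
Addends (after negating the subtrahend) have opposite signs, so signed overflow cannot occur.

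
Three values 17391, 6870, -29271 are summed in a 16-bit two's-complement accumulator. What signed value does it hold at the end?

17391 + 6870 = 24261 (0101111011000101)
24261 + (-29271) = -5010 (1110110001101110)

-5010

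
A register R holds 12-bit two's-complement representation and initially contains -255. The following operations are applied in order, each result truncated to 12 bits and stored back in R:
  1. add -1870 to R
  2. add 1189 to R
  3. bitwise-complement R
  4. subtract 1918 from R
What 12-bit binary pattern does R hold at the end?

110000101001

Start: R = -255 = 111100000001.
R = -255 + (-1870) = -2125; wraps to 1971 = 011110110011
R = 1971 + 1189 = 3160; wraps to -936 = 110001011000
R = NOT 110001011000 = 001110100111 = 935
R = 935 − 1918 = -983 = 110000101001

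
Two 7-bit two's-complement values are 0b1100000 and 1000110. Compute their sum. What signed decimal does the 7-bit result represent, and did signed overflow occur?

0b1100000 → 1100000 = -32 (signed)
1000110 = -58 (signed)
  1100000
+ 1000110
= 0100110  (discard carry-out 1)
Result 0100110: MSB = 0 → value 38.
Both addends are negative but the stored result is non-negative: signed overflow. The true value -32 + (-58) = -90 lies outside [-64, 63].

38; overflow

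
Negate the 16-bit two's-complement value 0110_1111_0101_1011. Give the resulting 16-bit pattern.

Invert: 1001000010100100. Add 1: 1001000010100101.
Check: 0110111101011011 = 28507, 1001000010100101 = -28507.

1001000010100101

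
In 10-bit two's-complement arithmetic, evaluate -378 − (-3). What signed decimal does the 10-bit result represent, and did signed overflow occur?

-375; no overflow

-378 → 1010000110
-3 → 1111111101
Subtract via negate-and-add: invert 1111111101 + 1 = 0000000011 (i.e. 3).
  1010000110
+ 0000000011
= 1010001001
Result 1010001001: MSB = 1 → 649 − 1024 = -375.
Addends (after negating the subtrahend) have opposite signs, so signed overflow cannot occur.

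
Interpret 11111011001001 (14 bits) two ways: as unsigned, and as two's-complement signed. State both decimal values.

unsigned = 16073, signed = -311

Unsigned: 11111011001001 = 16073.
Signed: MSB=1 → 16073 − 16384 = -311.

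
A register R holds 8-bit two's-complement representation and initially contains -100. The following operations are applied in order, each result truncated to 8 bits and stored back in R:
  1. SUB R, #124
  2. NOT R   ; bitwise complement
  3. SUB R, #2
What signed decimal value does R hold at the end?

-35

Start: R = -100 = 10011100.
R = -100 − 124 = -224; wraps to 32 = 00100000
R = NOT 00100000 = 11011111 = -33
R = -33 − 2 = -35 = 11011101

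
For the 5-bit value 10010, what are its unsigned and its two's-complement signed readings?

Unsigned: 10010 = 18.
Signed: MSB=1 → 18 − 32 = -14.

unsigned = 18, signed = -14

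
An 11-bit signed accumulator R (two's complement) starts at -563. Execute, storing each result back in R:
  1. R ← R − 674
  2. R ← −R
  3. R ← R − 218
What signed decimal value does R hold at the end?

Start: R = -563 = 10111001101.
R = -563 − 674 = -1237; wraps to 811 = 01100101011
R = −(811) = -811 = 10011010101
R = -811 − 218 = -1029; wraps to 1019 = 01111111011

1019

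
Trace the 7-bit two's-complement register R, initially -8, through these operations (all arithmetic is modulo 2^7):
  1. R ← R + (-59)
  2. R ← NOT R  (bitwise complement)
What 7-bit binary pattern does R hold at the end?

1000010

Start: R = -8 = 1111000.
R = -8 + (-59) = -67; wraps to 61 = 0111101
R = NOT 0111101 = 1000010 = -62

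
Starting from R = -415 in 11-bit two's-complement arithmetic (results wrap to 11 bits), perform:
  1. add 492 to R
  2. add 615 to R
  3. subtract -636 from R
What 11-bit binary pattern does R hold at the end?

Start: R = -415 = 11001100001.
R = -415 + 492 = 77 = 00001001101
R = 77 + 615 = 692 = 01010110100
R = 692 − (-636) = 1328; wraps to -720 = 10100110000

10100110000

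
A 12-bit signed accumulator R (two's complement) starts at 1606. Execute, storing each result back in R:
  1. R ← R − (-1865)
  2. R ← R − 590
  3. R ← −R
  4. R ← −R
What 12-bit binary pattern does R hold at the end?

101101000001

Start: R = 1606 = 011001000110.
R = 1606 − (-1865) = 3471; wraps to -625 = 110110001111
R = -625 − 590 = -1215 = 101101000001
R = −(-1215) = 1215 = 010010111111
R = −(1215) = -1215 = 101101000001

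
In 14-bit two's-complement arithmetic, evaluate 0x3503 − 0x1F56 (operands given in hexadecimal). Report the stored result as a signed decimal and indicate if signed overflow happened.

0x3503 = 11010100000011 = -2813 (signed)
0x1F56 = 01111101010110 = 8022 (signed)
Subtract via negate-and-add: invert 01111101010110 + 1 = 10000010101010 (i.e. -8022).
  11010100000011
+ 10000010101010
= 01010110101101  (discard carry-out 1)
Result 01010110101101: MSB = 0 → value 5549.
Both addends (after negating the subtrahend) are negative but the stored result is non-negative: signed overflow. The true value -2813 − 8022 = -10835 lies outside [-8192, 8191].

5549; overflow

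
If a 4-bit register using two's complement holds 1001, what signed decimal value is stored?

MSB is 1, so the value is negative.
Invert: 0110. Add 1: 0111 = 7. So the value is −7.

-7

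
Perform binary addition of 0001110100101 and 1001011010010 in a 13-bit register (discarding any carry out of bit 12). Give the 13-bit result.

  0001110100101
+ 1001011010010
= 1011001110111

1011001110111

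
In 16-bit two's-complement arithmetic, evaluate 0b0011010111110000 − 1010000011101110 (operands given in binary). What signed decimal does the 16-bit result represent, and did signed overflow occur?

0b0011010111110000 → 0011010111110000 = 13808 (signed)
1010000011101110 = -24338 (signed)
Subtract via negate-and-add: invert 1010000011101110 + 1 = 0101111100010010 (i.e. 24338).
  0011010111110000
+ 0101111100010010
= 1001010100000010
Result 1001010100000010: MSB = 1 → 38146 − 65536 = -27390.
Both addends (after negating the subtrahend) are non-negative but the stored result is negative: signed overflow. The true value 13808 − (-24338) = 38146 lies outside [-32768, 32767].

-27390; overflow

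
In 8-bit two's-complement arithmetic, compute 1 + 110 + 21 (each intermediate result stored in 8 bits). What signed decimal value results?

-124

1 + 110 = 111 (01101111)
111 + 21 = 132 → wraps to -124 (10000100)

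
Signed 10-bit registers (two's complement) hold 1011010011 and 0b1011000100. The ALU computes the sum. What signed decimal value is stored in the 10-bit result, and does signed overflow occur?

407; overflow

1011010011 = -301 (signed)
0b1011000100 → 1011000100 = -316 (signed)
  1011010011
+ 1011000100
= 0110010111  (discard carry-out 1)
Result 0110010111: MSB = 0 → value 407.
Both addends are negative but the stored result is non-negative: signed overflow. The true value -301 + (-316) = -617 lies outside [-512, 511].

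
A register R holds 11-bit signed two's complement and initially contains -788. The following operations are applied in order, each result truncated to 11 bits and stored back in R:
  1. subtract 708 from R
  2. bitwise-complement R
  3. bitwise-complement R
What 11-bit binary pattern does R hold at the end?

Start: R = -788 = 10011101100.
R = -788 − 708 = -1496; wraps to 552 = 01000101000
R = NOT 01000101000 = 10111010111 = -553
R = NOT 10111010111 = 01000101000 = 552

01000101000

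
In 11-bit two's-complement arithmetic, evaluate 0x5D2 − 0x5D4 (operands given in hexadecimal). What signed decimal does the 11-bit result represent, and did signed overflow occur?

-2; no overflow

0x5D2 = 10111010010 = -558 (signed)
0x5D4 = 10111010100 = -556 (signed)
Subtract via negate-and-add: invert 10111010100 + 1 = 01000101100 (i.e. 556).
  10111010010
+ 01000101100
= 11111111110
Result 11111111110: MSB = 1 → 2046 − 2048 = -2.
Addends (after negating the subtrahend) have opposite signs, so signed overflow cannot occur.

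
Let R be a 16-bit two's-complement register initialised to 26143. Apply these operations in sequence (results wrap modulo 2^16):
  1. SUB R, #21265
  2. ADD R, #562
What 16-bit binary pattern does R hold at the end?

Start: R = 26143 = 0110011000011111.
R = 26143 − 21265 = 4878 = 0001001100001110
R = 4878 + 562 = 5440 = 0001010101000000

0001010101000000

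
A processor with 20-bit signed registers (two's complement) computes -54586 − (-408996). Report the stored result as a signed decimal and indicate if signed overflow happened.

-54586 → 11110010101011000110
-408996 → 10011100001001011100
Subtract via negate-and-add: invert 10011100001001011100 + 1 = 01100011110110100100 (i.e. 408996).
  11110010101011000110
+ 01100011110110100100
= 01010110100001101010  (discard carry-out 1)
Result 01010110100001101010: MSB = 0 → value 354410.
Addends (after negating the subtrahend) have opposite signs, so signed overflow cannot occur.

354410; no overflow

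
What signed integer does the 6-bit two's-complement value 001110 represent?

14

MSB is 0, so the value is non-negative: 001110 = 14.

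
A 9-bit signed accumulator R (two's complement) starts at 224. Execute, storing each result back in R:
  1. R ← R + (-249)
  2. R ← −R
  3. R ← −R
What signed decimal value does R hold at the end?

-25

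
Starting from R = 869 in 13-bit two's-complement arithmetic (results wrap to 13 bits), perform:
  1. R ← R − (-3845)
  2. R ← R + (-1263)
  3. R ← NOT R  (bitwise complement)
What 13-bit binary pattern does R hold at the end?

1001010000100

Start: R = 869 = 0001101100101.
R = 869 − (-3845) = 4714; wraps to -3478 = 1001001101010
R = -3478 + (-1263) = -4741; wraps to 3451 = 0110101111011
R = NOT 0110101111011 = 1001010000100 = -3452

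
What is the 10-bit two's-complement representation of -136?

1101111000

|-136| = 136 = 0010001000 in 10 bits.
Invert the bits: 1101110111. Add 1: 1101111000.
Check: 1101111000 reads as 888 − 1024 = -136.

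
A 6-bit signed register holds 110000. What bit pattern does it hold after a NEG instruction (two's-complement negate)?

010000

Invert: 001111. Add 1: 010000.
Check: 110000 = -16, 010000 = 16.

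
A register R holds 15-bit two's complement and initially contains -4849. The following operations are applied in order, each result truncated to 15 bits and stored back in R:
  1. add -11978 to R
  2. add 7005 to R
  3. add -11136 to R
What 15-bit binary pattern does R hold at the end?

010111000100010

Start: R = -4849 = 110110100001111.
R = -4849 + (-11978) = -16827; wraps to 15941 = 011111001000101
R = 15941 + 7005 = 22946; wraps to -9822 = 101100110100010
R = -9822 + (-11136) = -20958; wraps to 11810 = 010111000100010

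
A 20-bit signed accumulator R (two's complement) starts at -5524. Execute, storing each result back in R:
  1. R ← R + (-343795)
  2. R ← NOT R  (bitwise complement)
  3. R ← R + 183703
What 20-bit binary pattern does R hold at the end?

Start: R = -5524 = 11111110101001101100.
R = -5524 + (-343795) = -349319 = 10101010101101111001
R = NOT 10101010101101111001 = 01010101010010000110 = 349318
R = 349318 + 183703 = 533021; wraps to -515555 = 10000010001000011101

10000010001000011101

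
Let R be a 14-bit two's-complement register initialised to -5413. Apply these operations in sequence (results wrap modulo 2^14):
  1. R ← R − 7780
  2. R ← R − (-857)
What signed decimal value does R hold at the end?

Start: R = -5413 = 10101011011011.
R = -5413 − 7780 = -13193; wraps to 3191 = 00110001110111
R = 3191 − (-857) = 4048 = 00111111010000

4048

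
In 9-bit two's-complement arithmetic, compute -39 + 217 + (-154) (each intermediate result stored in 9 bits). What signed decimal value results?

-39 + 217 = 178 (010110010)
178 + (-154) = 24 (000011000)

24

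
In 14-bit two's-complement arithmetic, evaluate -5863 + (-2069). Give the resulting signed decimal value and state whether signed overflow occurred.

-7932; no overflow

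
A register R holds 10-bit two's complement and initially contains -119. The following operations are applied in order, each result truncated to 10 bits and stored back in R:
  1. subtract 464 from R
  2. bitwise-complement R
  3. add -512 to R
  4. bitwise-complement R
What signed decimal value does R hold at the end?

-71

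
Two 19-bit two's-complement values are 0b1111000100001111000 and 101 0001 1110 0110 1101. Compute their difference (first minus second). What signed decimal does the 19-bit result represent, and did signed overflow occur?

158219; no overflow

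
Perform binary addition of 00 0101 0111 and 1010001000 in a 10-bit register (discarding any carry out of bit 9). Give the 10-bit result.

1011011111

  0001010111
+ 1010001000
= 1011011111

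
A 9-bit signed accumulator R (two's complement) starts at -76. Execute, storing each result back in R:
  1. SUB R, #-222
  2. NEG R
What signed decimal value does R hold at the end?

-146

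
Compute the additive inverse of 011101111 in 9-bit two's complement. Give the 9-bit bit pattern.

Invert: 100010000. Add 1: 100010001.
Check: 011101111 = 239, 100010001 = -239.

100010001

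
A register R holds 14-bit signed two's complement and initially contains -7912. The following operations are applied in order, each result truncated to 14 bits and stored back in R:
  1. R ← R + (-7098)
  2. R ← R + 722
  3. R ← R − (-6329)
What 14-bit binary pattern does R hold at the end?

Start: R = -7912 = 10000100011000.
R = -7912 + (-7098) = -15010; wraps to 1374 = 00010101011110
R = 1374 + 722 = 2096 = 00100000110000
R = 2096 − (-6329) = 8425; wraps to -7959 = 10000011101001

10000011101001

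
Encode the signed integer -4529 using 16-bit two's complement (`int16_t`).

1110111001001111

|-4529| = 4529 = 0001000110110001 in 16 bits.
Invert the bits: 1110111001001110. Add 1: 1110111001001111.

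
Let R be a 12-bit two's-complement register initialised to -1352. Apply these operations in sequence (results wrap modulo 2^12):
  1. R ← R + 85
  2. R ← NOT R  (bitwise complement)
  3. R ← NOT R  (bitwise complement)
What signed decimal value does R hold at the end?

-1267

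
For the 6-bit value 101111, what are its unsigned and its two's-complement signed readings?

Unsigned: 101111 = 47.
Signed: MSB=1 → 47 − 64 = -17.

unsigned = 47, signed = -17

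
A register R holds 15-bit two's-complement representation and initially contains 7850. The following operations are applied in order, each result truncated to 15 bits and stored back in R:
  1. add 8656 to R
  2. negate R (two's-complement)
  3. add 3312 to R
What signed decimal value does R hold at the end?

-13194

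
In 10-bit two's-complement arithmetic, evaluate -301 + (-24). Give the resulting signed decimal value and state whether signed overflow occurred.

-325; no overflow

-301 → 1011010011
-24 → 1111101000
  1011010011
+ 1111101000
= 1010111011  (discard carry-out 1)
Result 1010111011: MSB = 1 → 699 − 1024 = -325.
Both addends are negative and so is the stored result: no signed overflow.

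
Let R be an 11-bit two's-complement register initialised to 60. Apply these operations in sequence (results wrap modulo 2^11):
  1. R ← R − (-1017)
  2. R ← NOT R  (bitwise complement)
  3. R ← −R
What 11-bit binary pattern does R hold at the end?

Start: R = 60 = 00000111100.
R = 60 − (-1017) = 1077; wraps to -971 = 10000110101
R = NOT 10000110101 = 01111001010 = 970
R = −(970) = -970 = 10000110110

10000110110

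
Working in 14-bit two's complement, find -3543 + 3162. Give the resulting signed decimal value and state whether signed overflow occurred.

-381; no overflow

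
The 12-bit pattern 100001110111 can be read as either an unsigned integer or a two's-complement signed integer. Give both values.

unsigned = 2167, signed = -1929

Unsigned: 100001110111 = 2167.
Signed: MSB=1 → 2167 − 4096 = -1929.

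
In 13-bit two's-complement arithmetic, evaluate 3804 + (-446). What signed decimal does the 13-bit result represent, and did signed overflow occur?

3804 → 0111011011100
-446 → 1111001000010
  0111011011100
+ 1111001000010
= 0110100011110  (discard carry-out 1)
Result 0110100011110: MSB = 0 → value 3358.
Addends have opposite signs, so signed overflow cannot occur.

3358; no overflow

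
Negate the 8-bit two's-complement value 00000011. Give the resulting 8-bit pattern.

Invert: 11111100. Add 1: 11111101.
Check: 00000011 = 3, 11111101 = -3.

11111101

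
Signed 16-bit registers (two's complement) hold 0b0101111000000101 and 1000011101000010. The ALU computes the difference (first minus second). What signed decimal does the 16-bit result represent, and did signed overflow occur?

0b0101111000000101 → 0101111000000101 = 24069 (signed)
1000011101000010 = -30910 (signed)
Subtract via negate-and-add: invert 1000011101000010 + 1 = 0111100010111110 (i.e. 30910).
  0101111000000101
+ 0111100010111110
= 1101011011000011
Result 1101011011000011: MSB = 1 → 54979 − 65536 = -10557.
Both addends (after negating the subtrahend) are non-negative but the stored result is negative: signed overflow. The true value 24069 − (-30910) = 54979 lies outside [-32768, 32767].

-10557; overflow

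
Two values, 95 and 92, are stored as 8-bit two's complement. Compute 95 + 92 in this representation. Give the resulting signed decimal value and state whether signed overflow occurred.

-69; overflow

95 → 01011111
92 → 01011100
  01011111
+ 01011100
= 10111011
Result 10111011: MSB = 1 → 187 − 256 = -69.
Both addends are non-negative but the stored result is negative: signed overflow. The true value 95 + 92 = 187 lies outside [-128, 127].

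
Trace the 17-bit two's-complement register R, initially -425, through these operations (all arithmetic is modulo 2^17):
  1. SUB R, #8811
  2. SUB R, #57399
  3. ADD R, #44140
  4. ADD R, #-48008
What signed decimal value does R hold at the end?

60569

Start: R = -425 = 11111111001010111.
R = -425 − 8811 = -9236 = 11101101111101100
R = -9236 − 57399 = -66635; wraps to 64437 = 01111101110110101
R = 64437 + 44140 = 108577; wraps to -22495 = 11010100000100001
R = -22495 + (-48008) = -70503; wraps to 60569 = 01110110010011001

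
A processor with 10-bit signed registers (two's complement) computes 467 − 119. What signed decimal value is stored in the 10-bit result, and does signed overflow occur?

348; no overflow

467 → 0111010011
119 → 0001110111
Subtract via negate-and-add: invert 0001110111 + 1 = 1110001001 (i.e. -119).
  0111010011
+ 1110001001
= 0101011100  (discard carry-out 1)
Result 0101011100: MSB = 0 → value 348.
Addends (after negating the subtrahend) have opposite signs, so signed overflow cannot occur.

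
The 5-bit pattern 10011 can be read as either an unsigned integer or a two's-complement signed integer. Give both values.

unsigned = 19, signed = -13

Unsigned: 10011 = 19.
Signed: MSB=1 → 19 − 32 = -13.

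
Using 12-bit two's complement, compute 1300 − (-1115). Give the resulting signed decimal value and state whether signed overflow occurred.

-1681; overflow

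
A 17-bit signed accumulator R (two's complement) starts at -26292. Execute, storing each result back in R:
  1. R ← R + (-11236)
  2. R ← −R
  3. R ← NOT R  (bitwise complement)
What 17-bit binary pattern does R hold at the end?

10110110101100111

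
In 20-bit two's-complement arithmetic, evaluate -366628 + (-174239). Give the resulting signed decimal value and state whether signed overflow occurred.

507709; overflow

-366628 → 10100110011111011100
-174239 → 11010101011101100001
  10100110011111011100
+ 11010101011101100001
= 01111011111100111101  (discard carry-out 1)
Result 01111011111100111101: MSB = 0 → value 507709.
Both addends are negative but the stored result is non-negative: signed overflow. The true value -366628 + (-174239) = -540867 lies outside [-524288, 524287].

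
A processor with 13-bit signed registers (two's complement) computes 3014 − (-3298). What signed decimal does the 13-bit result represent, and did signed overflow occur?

-1880; overflow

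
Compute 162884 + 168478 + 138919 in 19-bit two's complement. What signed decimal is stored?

-54007

162884 + 168478 = 331362 → wraps to -192926 (1010000111001100010)
-192926 + 138919 = -54007 (1110010110100001001)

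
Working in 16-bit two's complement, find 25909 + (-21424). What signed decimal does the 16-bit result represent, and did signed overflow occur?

4485; no overflow

25909 → 0110010100110101
-21424 → 1010110001010000
  0110010100110101
+ 1010110001010000
= 0001000110000101  (discard carry-out 1)
Result 0001000110000101: MSB = 0 → value 4485.
Addends have opposite signs, so signed overflow cannot occur.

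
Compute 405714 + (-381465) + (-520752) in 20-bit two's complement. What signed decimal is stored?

405714 + (-381465) = 24249 (00000101111010111001)
24249 + (-520752) = -496503 (10000110110010001001)

-496503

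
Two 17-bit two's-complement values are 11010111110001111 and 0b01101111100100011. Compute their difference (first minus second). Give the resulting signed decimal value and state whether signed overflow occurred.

53356; overflow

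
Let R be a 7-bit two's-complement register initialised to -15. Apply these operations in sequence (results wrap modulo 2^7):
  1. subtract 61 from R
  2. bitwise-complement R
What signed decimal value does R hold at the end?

Start: R = -15 = 1110001.
R = -15 − 61 = -76; wraps to 52 = 0110100
R = NOT 0110100 = 1001011 = -53

-53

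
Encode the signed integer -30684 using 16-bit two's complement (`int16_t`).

|-30684| = 30684 = 0111011111011100 in 16 bits.
Invert the bits: 1000100000100011. Add 1: 1000100000100100.
Check: 1000100000100100 reads as 34852 − 65536 = -30684.

1000100000100100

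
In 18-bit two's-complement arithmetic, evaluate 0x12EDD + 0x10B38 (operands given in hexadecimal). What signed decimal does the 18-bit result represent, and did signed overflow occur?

0x12EDD = 010010111011011101 = 77533 (signed)
0x10B38 = 010000101100111000 = 68408 (signed)
  010010111011011101
+ 010000101100111000
= 100011101000010101
Result 100011101000010101: MSB = 1 → 145941 − 262144 = -116203.
Both addends are non-negative but the stored result is negative: signed overflow. The true value 77533 + 68408 = 145941 lies outside [-131072, 131071].

-116203; overflow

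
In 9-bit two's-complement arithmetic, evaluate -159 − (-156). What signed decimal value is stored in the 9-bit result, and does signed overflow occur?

-3; no overflow

-159 → 101100001
-156 → 101100100
Subtract via negate-and-add: invert 101100100 + 1 = 010011100 (i.e. 156).
  101100001
+ 010011100
= 111111101
Result 111111101: MSB = 1 → 509 − 512 = -3.
Addends (after negating the subtrahend) have opposite signs, so signed overflow cannot occur.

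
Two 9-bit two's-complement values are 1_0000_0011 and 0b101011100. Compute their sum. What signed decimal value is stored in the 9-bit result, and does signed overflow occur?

95; overflow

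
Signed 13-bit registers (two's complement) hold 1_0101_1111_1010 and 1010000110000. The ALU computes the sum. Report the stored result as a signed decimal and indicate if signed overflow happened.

2602; overflow

1_0101_1111_1010 → 1010111111010 = -2566 (signed)
1010000110000 = -3024 (signed)
  1010111111010
+ 1010000110000
= 0101000101010  (discard carry-out 1)
Result 0101000101010: MSB = 0 → value 2602.
Both addends are negative but the stored result is non-negative: signed overflow. The true value -2566 + (-3024) = -5590 lies outside [-4096, 4095].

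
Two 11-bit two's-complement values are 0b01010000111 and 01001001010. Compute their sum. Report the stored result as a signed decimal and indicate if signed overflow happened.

-815; overflow

0b01010000111 → 01010000111 = 647 (signed)
01001001010 = 586 (signed)
  01010000111
+ 01001001010
= 10011010001
Result 10011010001: MSB = 1 → 1233 − 2048 = -815.
Both addends are non-negative but the stored result is negative: signed overflow. The true value 647 + 586 = 1233 lies outside [-1024, 1023].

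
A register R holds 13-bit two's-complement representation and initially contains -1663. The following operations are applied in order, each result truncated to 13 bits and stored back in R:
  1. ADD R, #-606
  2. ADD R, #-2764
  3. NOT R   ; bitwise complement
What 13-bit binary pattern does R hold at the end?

1001110101000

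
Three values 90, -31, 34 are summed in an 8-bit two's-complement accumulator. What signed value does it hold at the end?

93

90 + (-31) = 59 (00111011)
59 + 34 = 93 (01011101)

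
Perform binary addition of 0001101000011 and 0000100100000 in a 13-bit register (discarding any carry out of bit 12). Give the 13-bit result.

0010001100011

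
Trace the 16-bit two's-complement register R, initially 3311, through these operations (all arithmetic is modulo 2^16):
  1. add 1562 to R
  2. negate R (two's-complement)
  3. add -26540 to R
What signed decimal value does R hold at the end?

Start: R = 3311 = 0000110011101111.
R = 3311 + 1562 = 4873 = 0001001100001001
R = −(4873) = -4873 = 1110110011110111
R = -4873 + (-26540) = -31413 = 1000010101001011

-31413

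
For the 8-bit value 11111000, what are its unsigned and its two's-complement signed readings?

unsigned = 248, signed = -8

Unsigned: 11111000 = 248.
Signed: MSB=1 → 248 − 256 = -8.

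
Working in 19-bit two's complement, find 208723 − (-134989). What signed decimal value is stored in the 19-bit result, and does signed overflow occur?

-180576; overflow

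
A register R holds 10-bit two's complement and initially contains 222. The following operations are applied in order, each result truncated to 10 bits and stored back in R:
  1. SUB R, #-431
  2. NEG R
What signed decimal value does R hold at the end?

Start: R = 222 = 0011011110.
R = 222 − (-431) = 653; wraps to -371 = 1010001101
R = −(-371) = 371 = 0101110011

371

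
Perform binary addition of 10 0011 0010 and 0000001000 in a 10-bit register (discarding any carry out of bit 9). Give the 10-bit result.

1000111010

  1000110010
+ 0000001000
= 1000111010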